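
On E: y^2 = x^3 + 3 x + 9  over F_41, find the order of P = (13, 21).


Compute successive multiples of P until we hit O:
  1P = (13, 21)
  2P = (11, 15)
  3P = (26, 22)
  4P = (35, 12)
  5P = (29, 34)
  6P = (20, 22)
  7P = (3, 39)
  8P = (2, 33)
  ... (continuing to 39P)
  39P = O

ord(P) = 39


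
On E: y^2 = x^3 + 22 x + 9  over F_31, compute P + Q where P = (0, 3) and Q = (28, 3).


P != Q, so use the chord formula.
s = (y2 - y1) / (x2 - x1) = (0) / (28) mod 31 = 0
x3 = s^2 - x1 - x2 mod 31 = 0^2 - 0 - 28 = 3
y3 = s (x1 - x3) - y1 mod 31 = 0 * (0 - 3) - 3 = 28

P + Q = (3, 28)


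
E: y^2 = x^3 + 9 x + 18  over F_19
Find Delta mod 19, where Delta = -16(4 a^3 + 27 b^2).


4 a^3 + 27 b^2 = 4*9^3 + 27*18^2 = 2916 + 8748 = 11664
Delta = -16 * (11664) = -186624
Delta mod 19 = 13

Delta = 13 (mod 19)


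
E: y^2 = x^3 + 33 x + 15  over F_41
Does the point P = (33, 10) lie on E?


Check whether y^2 = x^3 + 33 x + 15 (mod 41) for (x, y) = (33, 10).
LHS: y^2 = 10^2 mod 41 = 18
RHS: x^3 + 33 x + 15 = 33^3 + 33*33 + 15 mod 41 = 18
LHS = RHS

Yes, on the curve


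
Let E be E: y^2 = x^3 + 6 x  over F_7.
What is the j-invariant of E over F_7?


Delta = -16(4 a^3 + 27 b^2) mod 7 = 1
-1728 * (4 a)^3 = -1728 * (4*6)^3 mod 7 = 6
j = 6 * 1^(-1) mod 7 = 6

j = 6 (mod 7)


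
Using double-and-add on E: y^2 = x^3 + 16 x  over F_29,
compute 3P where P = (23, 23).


k = 3 = 11_2 (binary, LSB first: 11)
Double-and-add from P = (23, 23):
  bit 0 = 1: acc = O + (23, 23) = (23, 23)
  bit 1 = 1: acc = (23, 23) + (6, 14) = (6, 15)

3P = (6, 15)


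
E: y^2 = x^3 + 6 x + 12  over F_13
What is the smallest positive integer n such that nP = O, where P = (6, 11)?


Compute successive multiples of P until we hit O:
  1P = (6, 11)
  2P = (4, 10)
  3P = (0, 5)
  4P = (8, 0)
  5P = (0, 8)
  6P = (4, 3)
  7P = (6, 2)
  8P = O

ord(P) = 8


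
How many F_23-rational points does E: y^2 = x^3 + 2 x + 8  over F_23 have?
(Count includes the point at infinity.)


For each x in F_23, count y with y^2 = x^3 + 2 x + 8 mod 23:
  x = 0: RHS = 8, y in [10, 13]  -> 2 point(s)
  x = 3: RHS = 18, y in [8, 15]  -> 2 point(s)
  x = 6: RHS = 6, y in [11, 12]  -> 2 point(s)
  x = 10: RHS = 16, y in [4, 19]  -> 2 point(s)
  x = 11: RHS = 4, y in [2, 21]  -> 2 point(s)
  x = 12: RHS = 12, y in [9, 14]  -> 2 point(s)
  x = 13: RHS = 0, y in [0]  -> 1 point(s)
  x = 15: RHS = 9, y in [3, 20]  -> 2 point(s)
Affine points: 15. Add the point at infinity: total = 16.

#E(F_23) = 16


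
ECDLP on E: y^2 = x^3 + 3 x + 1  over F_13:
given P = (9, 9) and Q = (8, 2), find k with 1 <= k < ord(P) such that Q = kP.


Enumerate multiples of P until we hit Q = (8, 2):
  1P = (9, 9)
  2P = (7, 1)
  3P = (0, 1)
  4P = (8, 2)
Match found at i = 4.

k = 4


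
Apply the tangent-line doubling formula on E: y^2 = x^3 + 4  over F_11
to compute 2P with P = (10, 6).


Doubling: s = (3 x1^2 + a) / (2 y1)
s = (3*10^2 + 0) / (2*6) mod 11 = 3
x3 = s^2 - 2 x1 mod 11 = 3^2 - 2*10 = 0
y3 = s (x1 - x3) - y1 mod 11 = 3 * (10 - 0) - 6 = 2

2P = (0, 2)


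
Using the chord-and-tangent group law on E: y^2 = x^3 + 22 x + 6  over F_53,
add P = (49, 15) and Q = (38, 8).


P != Q, so use the chord formula.
s = (y2 - y1) / (x2 - x1) = (46) / (42) mod 53 = 44
x3 = s^2 - x1 - x2 mod 53 = 44^2 - 49 - 38 = 47
y3 = s (x1 - x3) - y1 mod 53 = 44 * (49 - 47) - 15 = 20

P + Q = (47, 20)


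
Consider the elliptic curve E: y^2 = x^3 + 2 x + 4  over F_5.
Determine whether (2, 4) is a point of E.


Check whether y^2 = x^3 + 2 x + 4 (mod 5) for (x, y) = (2, 4).
LHS: y^2 = 4^2 mod 5 = 1
RHS: x^3 + 2 x + 4 = 2^3 + 2*2 + 4 mod 5 = 1
LHS = RHS

Yes, on the curve


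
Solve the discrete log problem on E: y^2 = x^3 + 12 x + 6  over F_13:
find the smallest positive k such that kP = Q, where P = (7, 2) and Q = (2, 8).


Enumerate multiples of P until we hit Q = (2, 8):
  1P = (7, 2)
  2P = (2, 5)
  3P = (8, 9)
  4P = (8, 4)
  5P = (2, 8)
Match found at i = 5.

k = 5


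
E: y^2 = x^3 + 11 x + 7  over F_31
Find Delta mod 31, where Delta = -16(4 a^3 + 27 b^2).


4 a^3 + 27 b^2 = 4*11^3 + 27*7^2 = 5324 + 1323 = 6647
Delta = -16 * (6647) = -106352
Delta mod 31 = 9

Delta = 9 (mod 31)


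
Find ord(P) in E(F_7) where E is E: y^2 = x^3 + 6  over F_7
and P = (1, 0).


Compute successive multiples of P until we hit O:
  1P = (1, 0)
  2P = O

ord(P) = 2


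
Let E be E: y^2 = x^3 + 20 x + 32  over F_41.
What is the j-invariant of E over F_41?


Delta = -16(4 a^3 + 27 b^2) mod 41 = 30
-1728 * (4 a)^3 = -1728 * (4*20)^3 mod 41 = 7
j = 7 * 30^(-1) mod 41 = 18

j = 18 (mod 41)


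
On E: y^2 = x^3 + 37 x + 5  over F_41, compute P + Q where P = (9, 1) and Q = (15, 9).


P != Q, so use the chord formula.
s = (y2 - y1) / (x2 - x1) = (8) / (6) mod 41 = 15
x3 = s^2 - x1 - x2 mod 41 = 15^2 - 9 - 15 = 37
y3 = s (x1 - x3) - y1 mod 41 = 15 * (9 - 37) - 1 = 30

P + Q = (37, 30)


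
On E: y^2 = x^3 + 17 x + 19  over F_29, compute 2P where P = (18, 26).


Doubling: s = (3 x1^2 + a) / (2 y1)
s = (3*18^2 + 17) / (2*26) mod 29 = 14
x3 = s^2 - 2 x1 mod 29 = 14^2 - 2*18 = 15
y3 = s (x1 - x3) - y1 mod 29 = 14 * (18 - 15) - 26 = 16

2P = (15, 16)


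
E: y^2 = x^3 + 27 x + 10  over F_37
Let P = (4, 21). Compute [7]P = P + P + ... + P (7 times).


k = 7 = 111_2 (binary, LSB first: 111)
Double-and-add from P = (4, 21):
  bit 0 = 1: acc = O + (4, 21) = (4, 21)
  bit 1 = 1: acc = (4, 21) + (32, 3) = (5, 14)
  bit 2 = 1: acc = (5, 14) + (3, 9) = (26, 26)

7P = (26, 26)


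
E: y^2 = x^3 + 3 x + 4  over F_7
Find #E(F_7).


For each x in F_7, count y with y^2 = x^3 + 3 x + 4 mod 7:
  x = 0: RHS = 4, y in [2, 5]  -> 2 point(s)
  x = 1: RHS = 1, y in [1, 6]  -> 2 point(s)
  x = 2: RHS = 4, y in [2, 5]  -> 2 point(s)
  x = 5: RHS = 4, y in [2, 5]  -> 2 point(s)
  x = 6: RHS = 0, y in [0]  -> 1 point(s)
Affine points: 9. Add the point at infinity: total = 10.

#E(F_7) = 10


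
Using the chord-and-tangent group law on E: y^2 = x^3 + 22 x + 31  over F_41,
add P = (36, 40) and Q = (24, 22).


P != Q, so use the chord formula.
s = (y2 - y1) / (x2 - x1) = (23) / (29) mod 41 = 22
x3 = s^2 - x1 - x2 mod 41 = 22^2 - 36 - 24 = 14
y3 = s (x1 - x3) - y1 mod 41 = 22 * (36 - 14) - 40 = 34

P + Q = (14, 34)


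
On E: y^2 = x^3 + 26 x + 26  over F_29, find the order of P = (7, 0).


Compute successive multiples of P until we hit O:
  1P = (7, 0)
  2P = O

ord(P) = 2


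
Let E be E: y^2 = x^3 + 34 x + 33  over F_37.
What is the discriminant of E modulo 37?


4 a^3 + 27 b^2 = 4*34^3 + 27*33^2 = 157216 + 29403 = 186619
Delta = -16 * (186619) = -2985904
Delta mod 37 = 33

Delta = 33 (mod 37)


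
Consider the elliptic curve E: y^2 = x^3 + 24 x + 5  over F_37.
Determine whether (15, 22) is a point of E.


Check whether y^2 = x^3 + 24 x + 5 (mod 37) for (x, y) = (15, 22).
LHS: y^2 = 22^2 mod 37 = 3
RHS: x^3 + 24 x + 5 = 15^3 + 24*15 + 5 mod 37 = 3
LHS = RHS

Yes, on the curve


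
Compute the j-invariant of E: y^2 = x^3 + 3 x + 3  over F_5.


Delta = -16(4 a^3 + 27 b^2) mod 5 = 4
-1728 * (4 a)^3 = -1728 * (4*3)^3 mod 5 = 1
j = 1 * 4^(-1) mod 5 = 4

j = 4 (mod 5)


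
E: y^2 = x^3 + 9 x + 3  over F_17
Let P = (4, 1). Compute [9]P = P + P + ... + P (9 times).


k = 9 = 1001_2 (binary, LSB first: 1001)
Double-and-add from P = (4, 1):
  bit 0 = 1: acc = O + (4, 1) = (4, 1)
  bit 1 = 0: acc unchanged = (4, 1)
  bit 2 = 0: acc unchanged = (4, 1)
  bit 3 = 1: acc = (4, 1) + (6, 16) = (8, 3)

9P = (8, 3)


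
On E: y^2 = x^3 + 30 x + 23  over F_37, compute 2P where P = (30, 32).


Doubling: s = (3 x1^2 + a) / (2 y1)
s = (3*30^2 + 30) / (2*32) mod 37 = 23
x3 = s^2 - 2 x1 mod 37 = 23^2 - 2*30 = 25
y3 = s (x1 - x3) - y1 mod 37 = 23 * (30 - 25) - 32 = 9

2P = (25, 9)


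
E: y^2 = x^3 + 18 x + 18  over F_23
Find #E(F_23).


For each x in F_23, count y with y^2 = x^3 + 18 x + 18 mod 23:
  x = 0: RHS = 18, y in [8, 15]  -> 2 point(s)
  x = 2: RHS = 16, y in [4, 19]  -> 2 point(s)
  x = 4: RHS = 16, y in [4, 19]  -> 2 point(s)
  x = 5: RHS = 3, y in [7, 16]  -> 2 point(s)
  x = 7: RHS = 4, y in [2, 21]  -> 2 point(s)
  x = 9: RHS = 12, y in [9, 14]  -> 2 point(s)
  x = 10: RHS = 2, y in [5, 18]  -> 2 point(s)
  x = 11: RHS = 6, y in [11, 12]  -> 2 point(s)
  x = 14: RHS = 1, y in [1, 22]  -> 2 point(s)
  x = 15: RHS = 6, y in [11, 12]  -> 2 point(s)
  x = 16: RHS = 9, y in [3, 20]  -> 2 point(s)
  x = 17: RHS = 16, y in [4, 19]  -> 2 point(s)
  x = 20: RHS = 6, y in [11, 12]  -> 2 point(s)
Affine points: 26. Add the point at infinity: total = 27.

#E(F_23) = 27


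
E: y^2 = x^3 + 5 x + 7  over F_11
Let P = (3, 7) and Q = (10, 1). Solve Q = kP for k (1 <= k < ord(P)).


Enumerate multiples of P until we hit Q = (10, 1):
  1P = (3, 7)
  2P = (10, 10)
  3P = (2, 6)
  4P = (7, 0)
  5P = (2, 5)
  6P = (10, 1)
Match found at i = 6.

k = 6


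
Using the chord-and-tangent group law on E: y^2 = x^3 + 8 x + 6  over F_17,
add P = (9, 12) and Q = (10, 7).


P != Q, so use the chord formula.
s = (y2 - y1) / (x2 - x1) = (12) / (1) mod 17 = 12
x3 = s^2 - x1 - x2 mod 17 = 12^2 - 9 - 10 = 6
y3 = s (x1 - x3) - y1 mod 17 = 12 * (9 - 6) - 12 = 7

P + Q = (6, 7)


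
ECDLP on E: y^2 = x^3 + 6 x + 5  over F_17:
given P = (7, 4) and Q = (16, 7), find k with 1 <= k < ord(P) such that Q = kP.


Enumerate multiples of P until we hit Q = (16, 7):
  1P = (7, 4)
  2P = (3, 13)
  3P = (11, 5)
  4P = (15, 11)
  5P = (4, 5)
  6P = (8, 2)
  7P = (6, 11)
  8P = (2, 12)
  9P = (16, 7)
Match found at i = 9.

k = 9


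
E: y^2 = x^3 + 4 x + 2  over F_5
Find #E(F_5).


For each x in F_5, count y with y^2 = x^3 + 4 x + 2 mod 5:
  x = 3: RHS = 1, y in [1, 4]  -> 2 point(s)
Affine points: 2. Add the point at infinity: total = 3.

#E(F_5) = 3


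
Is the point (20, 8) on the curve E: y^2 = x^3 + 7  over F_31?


Check whether y^2 = x^3 + 0 x + 7 (mod 31) for (x, y) = (20, 8).
LHS: y^2 = 8^2 mod 31 = 2
RHS: x^3 + 0 x + 7 = 20^3 + 0*20 + 7 mod 31 = 9
LHS != RHS

No, not on the curve


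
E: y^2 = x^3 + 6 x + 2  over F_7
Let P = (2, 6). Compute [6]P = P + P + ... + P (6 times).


k = 6 = 110_2 (binary, LSB first: 011)
Double-and-add from P = (2, 6):
  bit 0 = 0: acc unchanged = O
  bit 1 = 1: acc = O + (0, 4) = (0, 4)
  bit 2 = 1: acc = (0, 4) + (1, 4) = (6, 3)

6P = (6, 3)


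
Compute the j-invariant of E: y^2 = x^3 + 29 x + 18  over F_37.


Delta = -16(4 a^3 + 27 b^2) mod 37 = 26
-1728 * (4 a)^3 = -1728 * (4*29)^3 mod 37 = 6
j = 6 * 26^(-1) mod 37 = 23

j = 23 (mod 37)


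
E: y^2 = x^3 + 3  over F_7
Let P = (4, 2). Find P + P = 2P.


Doubling: s = (3 x1^2 + a) / (2 y1)
s = (3*4^2 + 0) / (2*2) mod 7 = 5
x3 = s^2 - 2 x1 mod 7 = 5^2 - 2*4 = 3
y3 = s (x1 - x3) - y1 mod 7 = 5 * (4 - 3) - 2 = 3

2P = (3, 3)


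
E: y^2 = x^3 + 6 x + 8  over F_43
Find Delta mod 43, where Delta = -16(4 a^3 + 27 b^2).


4 a^3 + 27 b^2 = 4*6^3 + 27*8^2 = 864 + 1728 = 2592
Delta = -16 * (2592) = -41472
Delta mod 43 = 23

Delta = 23 (mod 43)


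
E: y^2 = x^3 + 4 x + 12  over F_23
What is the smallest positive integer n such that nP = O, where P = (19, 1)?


Compute successive multiples of P until we hit O:
  1P = (19, 1)
  2P = (17, 5)
  3P = (14, 12)
  4P = (16, 20)
  5P = (0, 9)
  6P = (8, 21)
  7P = (9, 8)
  8P = (4, 0)
  ... (continuing to 16P)
  16P = O

ord(P) = 16


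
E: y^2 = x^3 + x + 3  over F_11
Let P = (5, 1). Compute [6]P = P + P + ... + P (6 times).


k = 6 = 110_2 (binary, LSB first: 011)
Double-and-add from P = (5, 1):
  bit 0 = 0: acc unchanged = O
  bit 1 = 1: acc = O + (4, 4) = (4, 4)
  bit 2 = 1: acc = (4, 4) + (7, 1) = (1, 4)

6P = (1, 4)


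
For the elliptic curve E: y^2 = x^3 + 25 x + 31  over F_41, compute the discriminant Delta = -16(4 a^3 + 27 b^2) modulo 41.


4 a^3 + 27 b^2 = 4*25^3 + 27*31^2 = 62500 + 25947 = 88447
Delta = -16 * (88447) = -1415152
Delta mod 41 = 4

Delta = 4 (mod 41)


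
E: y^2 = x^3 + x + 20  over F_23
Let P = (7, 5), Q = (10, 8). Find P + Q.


P != Q, so use the chord formula.
s = (y2 - y1) / (x2 - x1) = (3) / (3) mod 23 = 1
x3 = s^2 - x1 - x2 mod 23 = 1^2 - 7 - 10 = 7
y3 = s (x1 - x3) - y1 mod 23 = 1 * (7 - 7) - 5 = 18

P + Q = (7, 18)


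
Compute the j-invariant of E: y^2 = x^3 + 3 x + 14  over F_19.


Delta = -16(4 a^3 + 27 b^2) mod 19 = 12
-1728 * (4 a)^3 = -1728 * (4*3)^3 mod 19 = 18
j = 18 * 12^(-1) mod 19 = 11

j = 11 (mod 19)


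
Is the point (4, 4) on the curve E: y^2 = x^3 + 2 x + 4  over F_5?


Check whether y^2 = x^3 + 2 x + 4 (mod 5) for (x, y) = (4, 4).
LHS: y^2 = 4^2 mod 5 = 1
RHS: x^3 + 2 x + 4 = 4^3 + 2*4 + 4 mod 5 = 1
LHS = RHS

Yes, on the curve


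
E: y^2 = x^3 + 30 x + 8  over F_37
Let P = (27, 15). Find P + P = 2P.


Doubling: s = (3 x1^2 + a) / (2 y1)
s = (3*27^2 + 30) / (2*15) mod 37 = 11
x3 = s^2 - 2 x1 mod 37 = 11^2 - 2*27 = 30
y3 = s (x1 - x3) - y1 mod 37 = 11 * (27 - 30) - 15 = 26

2P = (30, 26)


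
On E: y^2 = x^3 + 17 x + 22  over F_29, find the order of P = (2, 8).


Compute successive multiples of P until we hit O:
  1P = (2, 8)
  2P = (25, 21)
  3P = (22, 16)
  4P = (4, 26)
  5P = (17, 2)
  6P = (9, 18)
  7P = (23, 20)
  8P = (28, 2)
  ... (continuing to 28P)
  28P = O

ord(P) = 28


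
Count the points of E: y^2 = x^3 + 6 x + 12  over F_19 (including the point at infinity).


For each x in F_19, count y with y^2 = x^3 + 6 x + 12 mod 19:
  x = 1: RHS = 0, y in [0]  -> 1 point(s)
  x = 3: RHS = 0, y in [0]  -> 1 point(s)
  x = 4: RHS = 5, y in [9, 10]  -> 2 point(s)
  x = 6: RHS = 17, y in [6, 13]  -> 2 point(s)
  x = 7: RHS = 17, y in [6, 13]  -> 2 point(s)
  x = 9: RHS = 16, y in [4, 15]  -> 2 point(s)
  x = 12: RHS = 7, y in [8, 11]  -> 2 point(s)
  x = 13: RHS = 7, y in [8, 11]  -> 2 point(s)
  x = 14: RHS = 9, y in [3, 16]  -> 2 point(s)
  x = 15: RHS = 0, y in [0]  -> 1 point(s)
  x = 16: RHS = 5, y in [9, 10]  -> 2 point(s)
  x = 17: RHS = 11, y in [7, 12]  -> 2 point(s)
  x = 18: RHS = 5, y in [9, 10]  -> 2 point(s)
Affine points: 23. Add the point at infinity: total = 24.

#E(F_19) = 24


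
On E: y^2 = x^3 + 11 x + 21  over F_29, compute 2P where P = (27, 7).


Doubling: s = (3 x1^2 + a) / (2 y1)
s = (3*27^2 + 11) / (2*7) mod 29 = 12
x3 = s^2 - 2 x1 mod 29 = 12^2 - 2*27 = 3
y3 = s (x1 - x3) - y1 mod 29 = 12 * (27 - 3) - 7 = 20

2P = (3, 20)


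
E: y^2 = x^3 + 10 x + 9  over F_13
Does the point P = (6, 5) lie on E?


Check whether y^2 = x^3 + 10 x + 9 (mod 13) for (x, y) = (6, 5).
LHS: y^2 = 5^2 mod 13 = 12
RHS: x^3 + 10 x + 9 = 6^3 + 10*6 + 9 mod 13 = 12
LHS = RHS

Yes, on the curve


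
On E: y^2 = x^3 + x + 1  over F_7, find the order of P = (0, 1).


Compute successive multiples of P until we hit O:
  1P = (0, 1)
  2P = (2, 5)
  3P = (2, 2)
  4P = (0, 6)
  5P = O

ord(P) = 5


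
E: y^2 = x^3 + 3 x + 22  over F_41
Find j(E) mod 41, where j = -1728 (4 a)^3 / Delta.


Delta = -16(4 a^3 + 27 b^2) mod 41 = 6
-1728 * (4 a)^3 = -1728 * (4*3)^3 mod 41 = 5
j = 5 * 6^(-1) mod 41 = 35

j = 35 (mod 41)


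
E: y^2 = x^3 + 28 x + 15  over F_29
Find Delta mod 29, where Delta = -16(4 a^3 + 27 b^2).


4 a^3 + 27 b^2 = 4*28^3 + 27*15^2 = 87808 + 6075 = 93883
Delta = -16 * (93883) = -1502128
Delta mod 29 = 14

Delta = 14 (mod 29)


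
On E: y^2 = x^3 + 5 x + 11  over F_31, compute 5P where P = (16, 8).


k = 5 = 101_2 (binary, LSB first: 101)
Double-and-add from P = (16, 8):
  bit 0 = 1: acc = O + (16, 8) = (16, 8)
  bit 1 = 0: acc unchanged = (16, 8)
  bit 2 = 1: acc = (16, 8) + (15, 12) = (16, 23)

5P = (16, 23)


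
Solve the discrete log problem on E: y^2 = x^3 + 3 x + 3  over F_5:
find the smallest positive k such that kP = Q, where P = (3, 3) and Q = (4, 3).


Enumerate multiples of P until we hit Q = (4, 3):
  1P = (3, 3)
  2P = (4, 2)
  3P = (4, 3)
Match found at i = 3.

k = 3


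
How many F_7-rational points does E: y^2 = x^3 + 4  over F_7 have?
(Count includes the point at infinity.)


For each x in F_7, count y with y^2 = x^3 + 0 x + 4 mod 7:
  x = 0: RHS = 4, y in [2, 5]  -> 2 point(s)
Affine points: 2. Add the point at infinity: total = 3.

#E(F_7) = 3


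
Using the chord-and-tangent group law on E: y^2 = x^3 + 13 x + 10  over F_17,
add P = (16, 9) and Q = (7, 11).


P != Q, so use the chord formula.
s = (y2 - y1) / (x2 - x1) = (2) / (8) mod 17 = 13
x3 = s^2 - x1 - x2 mod 17 = 13^2 - 16 - 7 = 10
y3 = s (x1 - x3) - y1 mod 17 = 13 * (16 - 10) - 9 = 1

P + Q = (10, 1)


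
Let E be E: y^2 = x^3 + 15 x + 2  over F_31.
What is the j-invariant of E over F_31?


Delta = -16(4 a^3 + 27 b^2) mod 31 = 16
-1728 * (4 a)^3 = -1728 * (4*15)^3 mod 31 = 29
j = 29 * 16^(-1) mod 31 = 27

j = 27 (mod 31)


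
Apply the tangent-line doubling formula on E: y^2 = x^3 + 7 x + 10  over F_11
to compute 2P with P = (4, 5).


Doubling: s = (3 x1^2 + a) / (2 y1)
s = (3*4^2 + 7) / (2*5) mod 11 = 0
x3 = s^2 - 2 x1 mod 11 = 0^2 - 2*4 = 3
y3 = s (x1 - x3) - y1 mod 11 = 0 * (4 - 3) - 5 = 6

2P = (3, 6)


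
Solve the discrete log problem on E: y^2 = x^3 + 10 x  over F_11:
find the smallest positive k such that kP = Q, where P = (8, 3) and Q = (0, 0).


Enumerate multiples of P until we hit Q = (0, 0):
  1P = (8, 3)
  2P = (4, 7)
  3P = (0, 0)
Match found at i = 3.

k = 3


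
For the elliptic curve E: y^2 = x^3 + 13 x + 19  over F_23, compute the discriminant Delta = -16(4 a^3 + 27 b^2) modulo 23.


4 a^3 + 27 b^2 = 4*13^3 + 27*19^2 = 8788 + 9747 = 18535
Delta = -16 * (18535) = -296560
Delta mod 23 = 2

Delta = 2 (mod 23)


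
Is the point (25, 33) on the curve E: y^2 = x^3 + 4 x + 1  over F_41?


Check whether y^2 = x^3 + 4 x + 1 (mod 41) for (x, y) = (25, 33).
LHS: y^2 = 33^2 mod 41 = 23
RHS: x^3 + 4 x + 1 = 25^3 + 4*25 + 1 mod 41 = 23
LHS = RHS

Yes, on the curve


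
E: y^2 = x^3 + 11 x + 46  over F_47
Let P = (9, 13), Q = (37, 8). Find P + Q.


P != Q, so use the chord formula.
s = (y2 - y1) / (x2 - x1) = (42) / (28) mod 47 = 25
x3 = s^2 - x1 - x2 mod 47 = 25^2 - 9 - 37 = 15
y3 = s (x1 - x3) - y1 mod 47 = 25 * (9 - 15) - 13 = 25

P + Q = (15, 25)


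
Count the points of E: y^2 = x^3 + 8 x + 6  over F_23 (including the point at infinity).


For each x in F_23, count y with y^2 = x^3 + 8 x + 6 mod 23:
  x = 0: RHS = 6, y in [11, 12]  -> 2 point(s)
  x = 9: RHS = 2, y in [5, 18]  -> 2 point(s)
  x = 12: RHS = 13, y in [6, 17]  -> 2 point(s)
  x = 17: RHS = 18, y in [8, 15]  -> 2 point(s)
  x = 18: RHS = 2, y in [5, 18]  -> 2 point(s)
  x = 19: RHS = 2, y in [5, 18]  -> 2 point(s)
  x = 20: RHS = 1, y in [1, 22]  -> 2 point(s)
Affine points: 14. Add the point at infinity: total = 15.

#E(F_23) = 15


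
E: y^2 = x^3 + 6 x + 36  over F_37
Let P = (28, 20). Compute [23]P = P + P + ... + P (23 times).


k = 23 = 10111_2 (binary, LSB first: 11101)
Double-and-add from P = (28, 20):
  bit 0 = 1: acc = O + (28, 20) = (28, 20)
  bit 1 = 1: acc = (28, 20) + (25, 7) = (11, 29)
  bit 2 = 1: acc = (11, 29) + (34, 18) = (3, 9)
  bit 3 = 0: acc unchanged = (3, 9)
  bit 4 = 1: acc = (3, 9) + (0, 31) = (22, 7)

23P = (22, 7)


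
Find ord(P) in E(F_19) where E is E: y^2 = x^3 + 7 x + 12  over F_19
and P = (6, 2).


Compute successive multiples of P until we hit O:
  1P = (6, 2)
  2P = (13, 1)
  3P = (7, 9)
  4P = (17, 16)
  5P = (5, 1)
  6P = (9, 14)
  7P = (1, 18)
  8P = (4, 3)
  ... (continuing to 22P)
  22P = O

ord(P) = 22


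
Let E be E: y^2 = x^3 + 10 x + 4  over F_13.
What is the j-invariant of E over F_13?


Delta = -16(4 a^3 + 27 b^2) mod 13 = 3
-1728 * (4 a)^3 = -1728 * (4*10)^3 mod 13 = 1
j = 1 * 3^(-1) mod 13 = 9

j = 9 (mod 13)


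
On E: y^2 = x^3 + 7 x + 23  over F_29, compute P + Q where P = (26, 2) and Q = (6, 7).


P != Q, so use the chord formula.
s = (y2 - y1) / (x2 - x1) = (5) / (9) mod 29 = 7
x3 = s^2 - x1 - x2 mod 29 = 7^2 - 26 - 6 = 17
y3 = s (x1 - x3) - y1 mod 29 = 7 * (26 - 17) - 2 = 3

P + Q = (17, 3)


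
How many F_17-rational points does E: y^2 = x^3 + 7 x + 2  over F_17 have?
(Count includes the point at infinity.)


For each x in F_17, count y with y^2 = x^3 + 7 x + 2 mod 17:
  x = 0: RHS = 2, y in [6, 11]  -> 2 point(s)
  x = 3: RHS = 16, y in [4, 13]  -> 2 point(s)
  x = 4: RHS = 9, y in [3, 14]  -> 2 point(s)
  x = 5: RHS = 9, y in [3, 14]  -> 2 point(s)
  x = 8: RHS = 9, y in [3, 14]  -> 2 point(s)
  x = 10: RHS = 1, y in [1, 16]  -> 2 point(s)
  x = 11: RHS = 16, y in [4, 13]  -> 2 point(s)
Affine points: 14. Add the point at infinity: total = 15.

#E(F_17) = 15


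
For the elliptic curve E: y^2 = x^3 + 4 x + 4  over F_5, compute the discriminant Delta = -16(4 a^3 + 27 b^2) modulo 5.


4 a^3 + 27 b^2 = 4*4^3 + 27*4^2 = 256 + 432 = 688
Delta = -16 * (688) = -11008
Delta mod 5 = 2

Delta = 2 (mod 5)


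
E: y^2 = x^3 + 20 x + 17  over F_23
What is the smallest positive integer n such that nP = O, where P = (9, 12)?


Compute successive multiples of P until we hit O:
  1P = (9, 12)
  2P = (13, 17)
  3P = (4, 0)
  4P = (13, 6)
  5P = (9, 11)
  6P = O

ord(P) = 6


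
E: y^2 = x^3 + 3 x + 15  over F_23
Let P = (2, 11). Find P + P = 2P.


Doubling: s = (3 x1^2 + a) / (2 y1)
s = (3*2^2 + 3) / (2*11) mod 23 = 8
x3 = s^2 - 2 x1 mod 23 = 8^2 - 2*2 = 14
y3 = s (x1 - x3) - y1 mod 23 = 8 * (2 - 14) - 11 = 8

2P = (14, 8)


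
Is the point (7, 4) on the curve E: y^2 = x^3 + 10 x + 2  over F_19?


Check whether y^2 = x^3 + 10 x + 2 (mod 19) for (x, y) = (7, 4).
LHS: y^2 = 4^2 mod 19 = 16
RHS: x^3 + 10 x + 2 = 7^3 + 10*7 + 2 mod 19 = 16
LHS = RHS

Yes, on the curve


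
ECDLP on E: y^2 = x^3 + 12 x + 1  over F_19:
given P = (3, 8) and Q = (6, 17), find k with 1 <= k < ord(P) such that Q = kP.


Enumerate multiples of P until we hit Q = (6, 17):
  1P = (3, 8)
  2P = (11, 1)
  3P = (12, 7)
  4P = (8, 1)
  5P = (13, 6)
  6P = (0, 18)
  7P = (6, 2)
  8P = (14, 14)
  9P = (18, 8)
  10P = (17, 11)
  11P = (10, 0)
  12P = (17, 8)
  13P = (18, 11)
  14P = (14, 5)
  15P = (6, 17)
Match found at i = 15.

k = 15


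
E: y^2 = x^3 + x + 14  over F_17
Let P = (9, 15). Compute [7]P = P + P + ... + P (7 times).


k = 7 = 111_2 (binary, LSB first: 111)
Double-and-add from P = (9, 15):
  bit 0 = 1: acc = O + (9, 15) = (9, 15)
  bit 1 = 1: acc = (9, 15) + (14, 1) = (10, 15)
  bit 2 = 1: acc = (10, 15) + (15, 2) = (11, 8)

7P = (11, 8)


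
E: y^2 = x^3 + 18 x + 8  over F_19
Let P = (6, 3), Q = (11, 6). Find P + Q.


P != Q, so use the chord formula.
s = (y2 - y1) / (x2 - x1) = (3) / (5) mod 19 = 12
x3 = s^2 - x1 - x2 mod 19 = 12^2 - 6 - 11 = 13
y3 = s (x1 - x3) - y1 mod 19 = 12 * (6 - 13) - 3 = 8

P + Q = (13, 8)


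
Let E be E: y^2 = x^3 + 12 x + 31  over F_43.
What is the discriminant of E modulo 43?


4 a^3 + 27 b^2 = 4*12^3 + 27*31^2 = 6912 + 25947 = 32859
Delta = -16 * (32859) = -525744
Delta mod 43 = 17

Delta = 17 (mod 43)


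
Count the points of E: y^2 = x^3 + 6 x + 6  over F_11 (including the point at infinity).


For each x in F_11, count y with y^2 = x^3 + 6 x + 6 mod 11:
  x = 2: RHS = 4, y in [2, 9]  -> 2 point(s)
  x = 6: RHS = 5, y in [4, 7]  -> 2 point(s)
  x = 8: RHS = 5, y in [4, 7]  -> 2 point(s)
Affine points: 6. Add the point at infinity: total = 7.

#E(F_11) = 7


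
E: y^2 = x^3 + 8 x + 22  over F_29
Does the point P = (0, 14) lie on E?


Check whether y^2 = x^3 + 8 x + 22 (mod 29) for (x, y) = (0, 14).
LHS: y^2 = 14^2 mod 29 = 22
RHS: x^3 + 8 x + 22 = 0^3 + 8*0 + 22 mod 29 = 22
LHS = RHS

Yes, on the curve


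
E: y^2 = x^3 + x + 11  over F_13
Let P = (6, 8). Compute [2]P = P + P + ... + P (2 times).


k = 2 = 10_2 (binary, LSB first: 01)
Double-and-add from P = (6, 8):
  bit 0 = 0: acc unchanged = O
  bit 1 = 1: acc = O + (11, 1) = (11, 1)

2P = (11, 1)


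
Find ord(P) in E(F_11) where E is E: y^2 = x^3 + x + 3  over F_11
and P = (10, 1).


Compute successive multiples of P until we hit O:
  1P = (10, 1)
  2P = (6, 7)
  3P = (0, 6)
  4P = (4, 7)
  5P = (9, 9)
  6P = (1, 4)
  7P = (5, 1)
  8P = (7, 10)
  ... (continuing to 18P)
  18P = O

ord(P) = 18


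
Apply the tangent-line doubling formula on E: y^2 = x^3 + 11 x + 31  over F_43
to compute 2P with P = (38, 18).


Doubling: s = (3 x1^2 + a) / (2 y1)
s = (3*38^2 + 11) / (2*18) mod 43 = 0
x3 = s^2 - 2 x1 mod 43 = 0^2 - 2*38 = 10
y3 = s (x1 - x3) - y1 mod 43 = 0 * (38 - 10) - 18 = 25

2P = (10, 25)


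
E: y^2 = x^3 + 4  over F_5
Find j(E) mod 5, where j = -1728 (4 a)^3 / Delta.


Delta = -16(4 a^3 + 27 b^2) mod 5 = 3
-1728 * (4 a)^3 = -1728 * (4*0)^3 mod 5 = 0
j = 0 * 3^(-1) mod 5 = 0

j = 0 (mod 5)


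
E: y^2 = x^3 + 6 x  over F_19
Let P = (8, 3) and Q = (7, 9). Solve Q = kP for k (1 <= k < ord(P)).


Enumerate multiples of P until we hit Q = (7, 9):
  1P = (8, 3)
  2P = (9, 2)
  3P = (3, 11)
  4P = (6, 9)
  5P = (14, 15)
  6P = (1, 11)
  7P = (2, 1)
  8P = (7, 10)
  9P = (15, 8)
  10P = (0, 0)
  11P = (15, 11)
  12P = (7, 9)
Match found at i = 12.

k = 12


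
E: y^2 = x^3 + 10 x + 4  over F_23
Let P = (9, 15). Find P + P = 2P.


Doubling: s = (3 x1^2 + a) / (2 y1)
s = (3*9^2 + 10) / (2*15) mod 23 = 0
x3 = s^2 - 2 x1 mod 23 = 0^2 - 2*9 = 5
y3 = s (x1 - x3) - y1 mod 23 = 0 * (9 - 5) - 15 = 8

2P = (5, 8)


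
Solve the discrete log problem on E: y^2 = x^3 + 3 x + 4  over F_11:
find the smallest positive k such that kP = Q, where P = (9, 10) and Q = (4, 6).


Enumerate multiples of P until we hit Q = (4, 6):
  1P = (9, 10)
  2P = (8, 10)
  3P = (5, 1)
  4P = (0, 2)
  5P = (7, 4)
  6P = (4, 5)
  7P = (10, 0)
  8P = (4, 6)
Match found at i = 8.

k = 8


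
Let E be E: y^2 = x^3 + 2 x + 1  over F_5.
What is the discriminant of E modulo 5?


4 a^3 + 27 b^2 = 4*2^3 + 27*1^2 = 32 + 27 = 59
Delta = -16 * (59) = -944
Delta mod 5 = 1

Delta = 1 (mod 5)


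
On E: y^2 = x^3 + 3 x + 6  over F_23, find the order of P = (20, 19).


Compute successive multiples of P until we hit O:
  1P = (20, 19)
  2P = (10, 1)
  3P = (22, 5)
  4P = (7, 5)
  5P = (9, 7)
  6P = (18, 2)
  7P = (17, 18)
  8P = (4, 17)
  ... (continuing to 27P)
  27P = O

ord(P) = 27


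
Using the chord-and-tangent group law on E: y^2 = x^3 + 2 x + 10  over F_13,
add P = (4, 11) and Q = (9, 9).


P != Q, so use the chord formula.
s = (y2 - y1) / (x2 - x1) = (11) / (5) mod 13 = 10
x3 = s^2 - x1 - x2 mod 13 = 10^2 - 4 - 9 = 9
y3 = s (x1 - x3) - y1 mod 13 = 10 * (4 - 9) - 11 = 4

P + Q = (9, 4)


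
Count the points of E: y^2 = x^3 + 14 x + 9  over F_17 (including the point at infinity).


For each x in F_17, count y with y^2 = x^3 + 14 x + 9 mod 17:
  x = 0: RHS = 9, y in [3, 14]  -> 2 point(s)
  x = 5: RHS = 0, y in [0]  -> 1 point(s)
  x = 7: RHS = 8, y in [5, 12]  -> 2 point(s)
  x = 8: RHS = 4, y in [2, 15]  -> 2 point(s)
  x = 11: RHS = 15, y in [7, 10]  -> 2 point(s)
  x = 12: RHS = 1, y in [1, 16]  -> 2 point(s)
  x = 13: RHS = 8, y in [5, 12]  -> 2 point(s)
  x = 14: RHS = 8, y in [5, 12]  -> 2 point(s)
Affine points: 15. Add the point at infinity: total = 16.

#E(F_17) = 16


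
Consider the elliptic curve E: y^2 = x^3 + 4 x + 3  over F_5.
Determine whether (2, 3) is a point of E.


Check whether y^2 = x^3 + 4 x + 3 (mod 5) for (x, y) = (2, 3).
LHS: y^2 = 3^2 mod 5 = 4
RHS: x^3 + 4 x + 3 = 2^3 + 4*2 + 3 mod 5 = 4
LHS = RHS

Yes, on the curve


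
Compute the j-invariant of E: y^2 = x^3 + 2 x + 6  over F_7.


Delta = -16(4 a^3 + 27 b^2) mod 7 = 1
-1728 * (4 a)^3 = -1728 * (4*2)^3 mod 7 = 1
j = 1 * 1^(-1) mod 7 = 1

j = 1 (mod 7)


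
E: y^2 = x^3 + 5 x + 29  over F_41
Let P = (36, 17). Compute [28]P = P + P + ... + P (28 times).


k = 28 = 11100_2 (binary, LSB first: 00111)
Double-and-add from P = (36, 17):
  bit 0 = 0: acc unchanged = O
  bit 1 = 0: acc unchanged = O
  bit 2 = 1: acc = O + (30, 23) = (30, 23)
  bit 3 = 1: acc = (30, 23) + (4, 21) = (40, 33)
  bit 4 = 1: acc = (40, 33) + (13, 35) = (24, 22)

28P = (24, 22)


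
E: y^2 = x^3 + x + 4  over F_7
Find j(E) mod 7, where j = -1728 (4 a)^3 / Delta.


Delta = -16(4 a^3 + 27 b^2) mod 7 = 3
-1728 * (4 a)^3 = -1728 * (4*1)^3 mod 7 = 1
j = 1 * 3^(-1) mod 7 = 5

j = 5 (mod 7)


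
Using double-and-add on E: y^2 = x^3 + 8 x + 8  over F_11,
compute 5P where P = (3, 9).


k = 5 = 101_2 (binary, LSB first: 101)
Double-and-add from P = (3, 9):
  bit 0 = 1: acc = O + (3, 9) = (3, 9)
  bit 1 = 0: acc unchanged = (3, 9)
  bit 2 = 1: acc = (3, 9) + (7, 0) = (4, 7)

5P = (4, 7)


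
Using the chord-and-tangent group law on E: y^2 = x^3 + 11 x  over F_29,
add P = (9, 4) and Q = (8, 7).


P != Q, so use the chord formula.
s = (y2 - y1) / (x2 - x1) = (3) / (28) mod 29 = 26
x3 = s^2 - x1 - x2 mod 29 = 26^2 - 9 - 8 = 21
y3 = s (x1 - x3) - y1 mod 29 = 26 * (9 - 21) - 4 = 3

P + Q = (21, 3)


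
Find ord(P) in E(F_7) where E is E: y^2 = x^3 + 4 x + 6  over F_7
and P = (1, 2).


Compute successive multiples of P until we hit O:
  1P = (1, 2)
  2P = (5, 5)
  3P = (2, 6)
  4P = (6, 6)
  5P = (4, 4)
  6P = (4, 3)
  7P = (6, 1)
  8P = (2, 1)
  ... (continuing to 11P)
  11P = O

ord(P) = 11


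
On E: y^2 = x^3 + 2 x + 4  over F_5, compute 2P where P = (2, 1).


Doubling: s = (3 x1^2 + a) / (2 y1)
s = (3*2^2 + 2) / (2*1) mod 5 = 2
x3 = s^2 - 2 x1 mod 5 = 2^2 - 2*2 = 0
y3 = s (x1 - x3) - y1 mod 5 = 2 * (2 - 0) - 1 = 3

2P = (0, 3)


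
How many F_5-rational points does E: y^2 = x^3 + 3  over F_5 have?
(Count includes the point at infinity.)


For each x in F_5, count y with y^2 = x^3 + 0 x + 3 mod 5:
  x = 1: RHS = 4, y in [2, 3]  -> 2 point(s)
  x = 2: RHS = 1, y in [1, 4]  -> 2 point(s)
  x = 3: RHS = 0, y in [0]  -> 1 point(s)
Affine points: 5. Add the point at infinity: total = 6.

#E(F_5) = 6


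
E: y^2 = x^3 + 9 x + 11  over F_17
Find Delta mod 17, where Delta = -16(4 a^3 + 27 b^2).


4 a^3 + 27 b^2 = 4*9^3 + 27*11^2 = 2916 + 3267 = 6183
Delta = -16 * (6183) = -98928
Delta mod 17 = 12

Delta = 12 (mod 17)


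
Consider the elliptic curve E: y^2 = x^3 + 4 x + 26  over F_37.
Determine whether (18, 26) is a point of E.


Check whether y^2 = x^3 + 4 x + 26 (mod 37) for (x, y) = (18, 26).
LHS: y^2 = 26^2 mod 37 = 10
RHS: x^3 + 4 x + 26 = 18^3 + 4*18 + 26 mod 37 = 10
LHS = RHS

Yes, on the curve


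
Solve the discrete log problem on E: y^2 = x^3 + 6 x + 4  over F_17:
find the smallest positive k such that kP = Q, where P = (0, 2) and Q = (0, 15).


Enumerate multiples of P until we hit Q = (0, 15):
  1P = (0, 2)
  2P = (15, 1)
  3P = (15, 16)
  4P = (0, 15)
Match found at i = 4.

k = 4


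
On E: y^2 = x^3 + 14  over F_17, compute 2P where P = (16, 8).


k = 2 = 10_2 (binary, LSB first: 01)
Double-and-add from P = (16, 8):
  bit 0 = 0: acc unchanged = O
  bit 1 = 1: acc = O + (11, 11) = (11, 11)

2P = (11, 11)


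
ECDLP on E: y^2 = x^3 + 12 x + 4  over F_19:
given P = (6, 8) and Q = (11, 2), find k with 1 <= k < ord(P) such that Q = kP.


Enumerate multiples of P until we hit Q = (11, 2):
  1P = (6, 8)
  2P = (11, 2)
Match found at i = 2.

k = 2


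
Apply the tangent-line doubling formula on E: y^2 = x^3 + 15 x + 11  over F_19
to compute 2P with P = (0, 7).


Doubling: s = (3 x1^2 + a) / (2 y1)
s = (3*0^2 + 15) / (2*7) mod 19 = 16
x3 = s^2 - 2 x1 mod 19 = 16^2 - 2*0 = 9
y3 = s (x1 - x3) - y1 mod 19 = 16 * (0 - 9) - 7 = 1

2P = (9, 1)


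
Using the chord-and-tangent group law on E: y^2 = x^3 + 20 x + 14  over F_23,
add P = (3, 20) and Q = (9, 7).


P != Q, so use the chord formula.
s = (y2 - y1) / (x2 - x1) = (10) / (6) mod 23 = 17
x3 = s^2 - x1 - x2 mod 23 = 17^2 - 3 - 9 = 1
y3 = s (x1 - x3) - y1 mod 23 = 17 * (3 - 1) - 20 = 14

P + Q = (1, 14)


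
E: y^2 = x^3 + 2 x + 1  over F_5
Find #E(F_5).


For each x in F_5, count y with y^2 = x^3 + 2 x + 1 mod 5:
  x = 0: RHS = 1, y in [1, 4]  -> 2 point(s)
  x = 1: RHS = 4, y in [2, 3]  -> 2 point(s)
  x = 3: RHS = 4, y in [2, 3]  -> 2 point(s)
Affine points: 6. Add the point at infinity: total = 7.

#E(F_5) = 7


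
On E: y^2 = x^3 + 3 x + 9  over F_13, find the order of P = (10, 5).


Compute successive multiples of P until we hit O:
  1P = (10, 5)
  2P = (2, 6)
  3P = (0, 10)
  4P = (0, 3)
  5P = (2, 7)
  6P = (10, 8)
  7P = O

ord(P) = 7


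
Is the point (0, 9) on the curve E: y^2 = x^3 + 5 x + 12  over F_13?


Check whether y^2 = x^3 + 5 x + 12 (mod 13) for (x, y) = (0, 9).
LHS: y^2 = 9^2 mod 13 = 3
RHS: x^3 + 5 x + 12 = 0^3 + 5*0 + 12 mod 13 = 12
LHS != RHS

No, not on the curve


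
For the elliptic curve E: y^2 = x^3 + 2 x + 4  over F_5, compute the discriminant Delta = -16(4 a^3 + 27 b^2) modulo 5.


4 a^3 + 27 b^2 = 4*2^3 + 27*4^2 = 32 + 432 = 464
Delta = -16 * (464) = -7424
Delta mod 5 = 1

Delta = 1 (mod 5)


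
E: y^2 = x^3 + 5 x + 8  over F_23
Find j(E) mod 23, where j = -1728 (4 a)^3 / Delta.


Delta = -16(4 a^3 + 27 b^2) mod 23 = 2
-1728 * (4 a)^3 = -1728 * (4*5)^3 mod 23 = 12
j = 12 * 2^(-1) mod 23 = 6

j = 6 (mod 23)


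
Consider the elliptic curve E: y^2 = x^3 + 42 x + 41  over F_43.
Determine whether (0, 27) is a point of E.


Check whether y^2 = x^3 + 42 x + 41 (mod 43) for (x, y) = (0, 27).
LHS: y^2 = 27^2 mod 43 = 41
RHS: x^3 + 42 x + 41 = 0^3 + 42*0 + 41 mod 43 = 41
LHS = RHS

Yes, on the curve


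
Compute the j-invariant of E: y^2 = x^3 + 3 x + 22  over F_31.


Delta = -16(4 a^3 + 27 b^2) mod 31 = 15
-1728 * (4 a)^3 = -1728 * (4*3)^3 mod 31 = 29
j = 29 * 15^(-1) mod 31 = 4

j = 4 (mod 31)


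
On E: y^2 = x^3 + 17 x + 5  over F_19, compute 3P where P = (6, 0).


k = 3 = 11_2 (binary, LSB first: 11)
Double-and-add from P = (6, 0):
  bit 0 = 1: acc = O + (6, 0) = (6, 0)
  bit 1 = 1: acc = (6, 0) + O = (6, 0)

3P = (6, 0)


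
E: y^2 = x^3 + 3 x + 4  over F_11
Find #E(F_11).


For each x in F_11, count y with y^2 = x^3 + 3 x + 4 mod 11:
  x = 0: RHS = 4, y in [2, 9]  -> 2 point(s)
  x = 4: RHS = 3, y in [5, 6]  -> 2 point(s)
  x = 5: RHS = 1, y in [1, 10]  -> 2 point(s)
  x = 7: RHS = 5, y in [4, 7]  -> 2 point(s)
  x = 8: RHS = 1, y in [1, 10]  -> 2 point(s)
  x = 9: RHS = 1, y in [1, 10]  -> 2 point(s)
  x = 10: RHS = 0, y in [0]  -> 1 point(s)
Affine points: 13. Add the point at infinity: total = 14.

#E(F_11) = 14


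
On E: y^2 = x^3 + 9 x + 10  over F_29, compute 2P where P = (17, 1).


Doubling: s = (3 x1^2 + a) / (2 y1)
s = (3*17^2 + 9) / (2*1) mod 29 = 3
x3 = s^2 - 2 x1 mod 29 = 3^2 - 2*17 = 4
y3 = s (x1 - x3) - y1 mod 29 = 3 * (17 - 4) - 1 = 9

2P = (4, 9)


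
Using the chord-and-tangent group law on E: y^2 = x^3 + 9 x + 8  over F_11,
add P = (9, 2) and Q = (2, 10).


P != Q, so use the chord formula.
s = (y2 - y1) / (x2 - x1) = (8) / (4) mod 11 = 2
x3 = s^2 - x1 - x2 mod 11 = 2^2 - 9 - 2 = 4
y3 = s (x1 - x3) - y1 mod 11 = 2 * (9 - 4) - 2 = 8

P + Q = (4, 8)


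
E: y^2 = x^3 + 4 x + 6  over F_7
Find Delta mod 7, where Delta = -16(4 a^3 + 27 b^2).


4 a^3 + 27 b^2 = 4*4^3 + 27*6^2 = 256 + 972 = 1228
Delta = -16 * (1228) = -19648
Delta mod 7 = 1

Delta = 1 (mod 7)


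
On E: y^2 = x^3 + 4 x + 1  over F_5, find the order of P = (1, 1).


Compute successive multiples of P until we hit O:
  1P = (1, 1)
  2P = (4, 1)
  3P = (0, 4)
  4P = (3, 0)
  5P = (0, 1)
  6P = (4, 4)
  7P = (1, 4)
  8P = O

ord(P) = 8


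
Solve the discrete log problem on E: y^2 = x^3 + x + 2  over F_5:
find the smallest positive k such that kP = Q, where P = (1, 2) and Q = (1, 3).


Enumerate multiples of P until we hit Q = (1, 3):
  1P = (1, 2)
  2P = (4, 0)
  3P = (1, 3)
Match found at i = 3.

k = 3


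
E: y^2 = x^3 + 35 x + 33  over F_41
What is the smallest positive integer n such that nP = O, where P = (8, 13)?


Compute successive multiples of P until we hit O:
  1P = (8, 13)
  2P = (0, 19)
  3P = (31, 35)
  4P = (4, 14)
  5P = (6, 7)
  6P = (36, 26)
  7P = (39, 18)
  8P = (25, 16)
  ... (continuing to 36P)
  36P = O

ord(P) = 36


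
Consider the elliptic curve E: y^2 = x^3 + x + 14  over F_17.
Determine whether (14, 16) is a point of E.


Check whether y^2 = x^3 + 1 x + 14 (mod 17) for (x, y) = (14, 16).
LHS: y^2 = 16^2 mod 17 = 1
RHS: x^3 + 1 x + 14 = 14^3 + 1*14 + 14 mod 17 = 1
LHS = RHS

Yes, on the curve


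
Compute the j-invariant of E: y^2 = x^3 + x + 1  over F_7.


Delta = -16(4 a^3 + 27 b^2) mod 7 = 1
-1728 * (4 a)^3 = -1728 * (4*1)^3 mod 7 = 1
j = 1 * 1^(-1) mod 7 = 1

j = 1 (mod 7)


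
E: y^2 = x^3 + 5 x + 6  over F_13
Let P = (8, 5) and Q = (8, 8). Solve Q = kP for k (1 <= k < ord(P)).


Enumerate multiples of P until we hit Q = (8, 8):
  1P = (8, 5)
  2P = (9, 0)
  3P = (8, 8)
Match found at i = 3.

k = 3


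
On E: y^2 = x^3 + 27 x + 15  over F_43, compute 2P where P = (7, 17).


Doubling: s = (3 x1^2 + a) / (2 y1)
s = (3*7^2 + 27) / (2*17) mod 43 = 38
x3 = s^2 - 2 x1 mod 43 = 38^2 - 2*7 = 11
y3 = s (x1 - x3) - y1 mod 43 = 38 * (7 - 11) - 17 = 3

2P = (11, 3)


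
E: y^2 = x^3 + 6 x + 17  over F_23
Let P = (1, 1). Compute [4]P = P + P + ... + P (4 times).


k = 4 = 100_2 (binary, LSB first: 001)
Double-and-add from P = (1, 1):
  bit 0 = 0: acc unchanged = O
  bit 1 = 0: acc unchanged = O
  bit 2 = 1: acc = O + (1, 1) = (1, 1)

4P = (1, 1)


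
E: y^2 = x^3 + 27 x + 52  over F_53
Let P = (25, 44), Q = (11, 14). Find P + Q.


P != Q, so use the chord formula.
s = (y2 - y1) / (x2 - x1) = (23) / (39) mod 53 = 40
x3 = s^2 - x1 - x2 mod 53 = 40^2 - 25 - 11 = 27
y3 = s (x1 - x3) - y1 mod 53 = 40 * (25 - 27) - 44 = 35

P + Q = (27, 35)


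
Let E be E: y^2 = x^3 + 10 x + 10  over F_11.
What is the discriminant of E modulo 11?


4 a^3 + 27 b^2 = 4*10^3 + 27*10^2 = 4000 + 2700 = 6700
Delta = -16 * (6700) = -107200
Delta mod 11 = 6

Delta = 6 (mod 11)


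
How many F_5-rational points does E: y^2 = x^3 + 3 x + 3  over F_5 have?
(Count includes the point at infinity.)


For each x in F_5, count y with y^2 = x^3 + 3 x + 3 mod 5:
  x = 3: RHS = 4, y in [2, 3]  -> 2 point(s)
  x = 4: RHS = 4, y in [2, 3]  -> 2 point(s)
Affine points: 4. Add the point at infinity: total = 5.

#E(F_5) = 5


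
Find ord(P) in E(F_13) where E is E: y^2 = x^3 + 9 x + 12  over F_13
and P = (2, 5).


Compute successive multiples of P until we hit O:
  1P = (2, 5)
  2P = (6, 10)
  3P = (9, 9)
  4P = (1, 3)
  5P = (1, 10)
  6P = (9, 4)
  7P = (6, 3)
  8P = (2, 8)
  ... (continuing to 9P)
  9P = O

ord(P) = 9


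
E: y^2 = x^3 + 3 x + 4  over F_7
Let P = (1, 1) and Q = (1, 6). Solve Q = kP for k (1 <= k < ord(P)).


Enumerate multiples of P until we hit Q = (1, 6):
  1P = (1, 1)
  2P = (0, 2)
  3P = (0, 5)
  4P = (1, 6)
Match found at i = 4.

k = 4


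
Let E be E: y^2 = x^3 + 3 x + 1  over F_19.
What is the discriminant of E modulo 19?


4 a^3 + 27 b^2 = 4*3^3 + 27*1^2 = 108 + 27 = 135
Delta = -16 * (135) = -2160
Delta mod 19 = 6

Delta = 6 (mod 19)


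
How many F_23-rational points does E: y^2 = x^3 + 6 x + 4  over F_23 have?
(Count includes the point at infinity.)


For each x in F_23, count y with y^2 = x^3 + 6 x + 4 mod 23:
  x = 0: RHS = 4, y in [2, 21]  -> 2 point(s)
  x = 2: RHS = 1, y in [1, 22]  -> 2 point(s)
  x = 3: RHS = 3, y in [7, 16]  -> 2 point(s)
  x = 4: RHS = 0, y in [0]  -> 1 point(s)
  x = 6: RHS = 3, y in [7, 16]  -> 2 point(s)
  x = 8: RHS = 12, y in [9, 14]  -> 2 point(s)
  x = 10: RHS = 6, y in [11, 12]  -> 2 point(s)
  x = 13: RHS = 2, y in [5, 18]  -> 2 point(s)
  x = 14: RHS = 3, y in [7, 16]  -> 2 point(s)
  x = 19: RHS = 8, y in [10, 13]  -> 2 point(s)
Affine points: 19. Add the point at infinity: total = 20.

#E(F_23) = 20


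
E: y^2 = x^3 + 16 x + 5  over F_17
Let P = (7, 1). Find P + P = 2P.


Doubling: s = (3 x1^2 + a) / (2 y1)
s = (3*7^2 + 16) / (2*1) mod 17 = 5
x3 = s^2 - 2 x1 mod 17 = 5^2 - 2*7 = 11
y3 = s (x1 - x3) - y1 mod 17 = 5 * (7 - 11) - 1 = 13

2P = (11, 13)


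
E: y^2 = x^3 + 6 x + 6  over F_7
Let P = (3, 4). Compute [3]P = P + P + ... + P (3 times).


k = 3 = 11_2 (binary, LSB first: 11)
Double-and-add from P = (3, 4):
  bit 0 = 1: acc = O + (3, 4) = (3, 4)
  bit 1 = 1: acc = (3, 4) + (5, 0) = (3, 3)

3P = (3, 3)


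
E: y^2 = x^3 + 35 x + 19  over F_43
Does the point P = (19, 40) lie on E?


Check whether y^2 = x^3 + 35 x + 19 (mod 43) for (x, y) = (19, 40).
LHS: y^2 = 40^2 mod 43 = 9
RHS: x^3 + 35 x + 19 = 19^3 + 35*19 + 19 mod 43 = 18
LHS != RHS

No, not on the curve
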